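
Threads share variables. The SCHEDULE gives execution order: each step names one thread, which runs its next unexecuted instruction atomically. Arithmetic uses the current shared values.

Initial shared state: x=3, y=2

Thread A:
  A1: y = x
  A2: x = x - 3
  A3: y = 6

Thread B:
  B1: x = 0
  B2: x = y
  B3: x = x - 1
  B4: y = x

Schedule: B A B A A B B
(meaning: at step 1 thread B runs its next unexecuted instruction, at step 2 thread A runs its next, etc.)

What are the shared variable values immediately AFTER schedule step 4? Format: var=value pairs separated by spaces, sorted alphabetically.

Step 1: thread B executes B1 (x = 0). Shared: x=0 y=2. PCs: A@0 B@1
Step 2: thread A executes A1 (y = x). Shared: x=0 y=0. PCs: A@1 B@1
Step 3: thread B executes B2 (x = y). Shared: x=0 y=0. PCs: A@1 B@2
Step 4: thread A executes A2 (x = x - 3). Shared: x=-3 y=0. PCs: A@2 B@2

Answer: x=-3 y=0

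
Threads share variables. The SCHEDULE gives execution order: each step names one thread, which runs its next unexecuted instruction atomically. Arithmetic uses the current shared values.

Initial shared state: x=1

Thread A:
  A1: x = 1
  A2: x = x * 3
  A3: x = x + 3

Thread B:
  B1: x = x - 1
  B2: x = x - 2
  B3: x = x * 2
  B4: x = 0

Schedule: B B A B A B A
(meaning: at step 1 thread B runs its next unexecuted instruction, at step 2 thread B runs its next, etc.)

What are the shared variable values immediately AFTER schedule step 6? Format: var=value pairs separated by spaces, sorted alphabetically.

Answer: x=0

Derivation:
Step 1: thread B executes B1 (x = x - 1). Shared: x=0. PCs: A@0 B@1
Step 2: thread B executes B2 (x = x - 2). Shared: x=-2. PCs: A@0 B@2
Step 3: thread A executes A1 (x = 1). Shared: x=1. PCs: A@1 B@2
Step 4: thread B executes B3 (x = x * 2). Shared: x=2. PCs: A@1 B@3
Step 5: thread A executes A2 (x = x * 3). Shared: x=6. PCs: A@2 B@3
Step 6: thread B executes B4 (x = 0). Shared: x=0. PCs: A@2 B@4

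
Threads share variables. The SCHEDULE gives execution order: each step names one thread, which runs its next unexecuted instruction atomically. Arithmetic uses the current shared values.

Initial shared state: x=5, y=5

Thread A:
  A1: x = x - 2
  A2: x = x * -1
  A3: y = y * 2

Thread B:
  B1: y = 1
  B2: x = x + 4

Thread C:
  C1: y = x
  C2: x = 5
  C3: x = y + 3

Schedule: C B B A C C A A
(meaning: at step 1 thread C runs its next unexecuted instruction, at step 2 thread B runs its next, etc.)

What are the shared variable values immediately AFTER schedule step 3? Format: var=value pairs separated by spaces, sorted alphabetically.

Answer: x=9 y=1

Derivation:
Step 1: thread C executes C1 (y = x). Shared: x=5 y=5. PCs: A@0 B@0 C@1
Step 2: thread B executes B1 (y = 1). Shared: x=5 y=1. PCs: A@0 B@1 C@1
Step 3: thread B executes B2 (x = x + 4). Shared: x=9 y=1. PCs: A@0 B@2 C@1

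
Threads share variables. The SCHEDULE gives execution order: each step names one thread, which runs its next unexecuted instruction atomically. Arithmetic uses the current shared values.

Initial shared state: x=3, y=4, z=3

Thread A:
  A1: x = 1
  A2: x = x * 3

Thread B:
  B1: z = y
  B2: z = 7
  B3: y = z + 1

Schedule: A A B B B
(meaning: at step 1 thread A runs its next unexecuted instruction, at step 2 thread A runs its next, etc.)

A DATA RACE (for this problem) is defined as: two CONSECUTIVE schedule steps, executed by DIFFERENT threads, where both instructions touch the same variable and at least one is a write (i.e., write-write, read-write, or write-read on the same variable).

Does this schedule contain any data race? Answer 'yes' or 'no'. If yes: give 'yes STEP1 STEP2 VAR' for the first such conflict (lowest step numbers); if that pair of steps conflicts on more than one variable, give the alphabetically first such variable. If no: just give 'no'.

Answer: no

Derivation:
Steps 1,2: same thread (A). No race.
Steps 2,3: A(r=x,w=x) vs B(r=y,w=z). No conflict.
Steps 3,4: same thread (B). No race.
Steps 4,5: same thread (B). No race.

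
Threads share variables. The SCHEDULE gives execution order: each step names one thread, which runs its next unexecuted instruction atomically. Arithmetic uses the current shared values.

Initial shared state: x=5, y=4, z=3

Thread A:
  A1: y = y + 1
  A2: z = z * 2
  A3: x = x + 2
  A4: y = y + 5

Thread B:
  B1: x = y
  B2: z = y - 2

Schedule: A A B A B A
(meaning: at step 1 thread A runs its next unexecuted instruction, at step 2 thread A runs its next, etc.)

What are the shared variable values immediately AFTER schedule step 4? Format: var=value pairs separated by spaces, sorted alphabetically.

Answer: x=7 y=5 z=6

Derivation:
Step 1: thread A executes A1 (y = y + 1). Shared: x=5 y=5 z=3. PCs: A@1 B@0
Step 2: thread A executes A2 (z = z * 2). Shared: x=5 y=5 z=6. PCs: A@2 B@0
Step 3: thread B executes B1 (x = y). Shared: x=5 y=5 z=6. PCs: A@2 B@1
Step 4: thread A executes A3 (x = x + 2). Shared: x=7 y=5 z=6. PCs: A@3 B@1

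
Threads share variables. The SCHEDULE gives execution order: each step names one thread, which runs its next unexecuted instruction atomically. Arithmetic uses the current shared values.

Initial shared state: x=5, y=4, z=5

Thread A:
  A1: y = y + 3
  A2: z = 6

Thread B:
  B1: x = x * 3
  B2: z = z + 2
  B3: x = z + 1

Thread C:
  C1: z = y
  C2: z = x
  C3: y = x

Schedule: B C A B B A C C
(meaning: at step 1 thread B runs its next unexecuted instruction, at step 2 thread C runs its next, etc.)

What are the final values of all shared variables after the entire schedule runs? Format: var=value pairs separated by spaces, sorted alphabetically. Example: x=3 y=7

Step 1: thread B executes B1 (x = x * 3). Shared: x=15 y=4 z=5. PCs: A@0 B@1 C@0
Step 2: thread C executes C1 (z = y). Shared: x=15 y=4 z=4. PCs: A@0 B@1 C@1
Step 3: thread A executes A1 (y = y + 3). Shared: x=15 y=7 z=4. PCs: A@1 B@1 C@1
Step 4: thread B executes B2 (z = z + 2). Shared: x=15 y=7 z=6. PCs: A@1 B@2 C@1
Step 5: thread B executes B3 (x = z + 1). Shared: x=7 y=7 z=6. PCs: A@1 B@3 C@1
Step 6: thread A executes A2 (z = 6). Shared: x=7 y=7 z=6. PCs: A@2 B@3 C@1
Step 7: thread C executes C2 (z = x). Shared: x=7 y=7 z=7. PCs: A@2 B@3 C@2
Step 8: thread C executes C3 (y = x). Shared: x=7 y=7 z=7. PCs: A@2 B@3 C@3

Answer: x=7 y=7 z=7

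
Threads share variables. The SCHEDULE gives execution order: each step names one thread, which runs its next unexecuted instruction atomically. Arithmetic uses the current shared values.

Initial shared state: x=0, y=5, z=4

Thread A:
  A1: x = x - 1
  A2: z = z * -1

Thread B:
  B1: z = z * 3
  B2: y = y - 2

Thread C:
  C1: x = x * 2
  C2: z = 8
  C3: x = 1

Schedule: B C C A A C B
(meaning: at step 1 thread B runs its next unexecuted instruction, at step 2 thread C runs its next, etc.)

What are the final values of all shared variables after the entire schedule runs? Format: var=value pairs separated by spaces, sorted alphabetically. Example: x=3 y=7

Step 1: thread B executes B1 (z = z * 3). Shared: x=0 y=5 z=12. PCs: A@0 B@1 C@0
Step 2: thread C executes C1 (x = x * 2). Shared: x=0 y=5 z=12. PCs: A@0 B@1 C@1
Step 3: thread C executes C2 (z = 8). Shared: x=0 y=5 z=8. PCs: A@0 B@1 C@2
Step 4: thread A executes A1 (x = x - 1). Shared: x=-1 y=5 z=8. PCs: A@1 B@1 C@2
Step 5: thread A executes A2 (z = z * -1). Shared: x=-1 y=5 z=-8. PCs: A@2 B@1 C@2
Step 6: thread C executes C3 (x = 1). Shared: x=1 y=5 z=-8. PCs: A@2 B@1 C@3
Step 7: thread B executes B2 (y = y - 2). Shared: x=1 y=3 z=-8. PCs: A@2 B@2 C@3

Answer: x=1 y=3 z=-8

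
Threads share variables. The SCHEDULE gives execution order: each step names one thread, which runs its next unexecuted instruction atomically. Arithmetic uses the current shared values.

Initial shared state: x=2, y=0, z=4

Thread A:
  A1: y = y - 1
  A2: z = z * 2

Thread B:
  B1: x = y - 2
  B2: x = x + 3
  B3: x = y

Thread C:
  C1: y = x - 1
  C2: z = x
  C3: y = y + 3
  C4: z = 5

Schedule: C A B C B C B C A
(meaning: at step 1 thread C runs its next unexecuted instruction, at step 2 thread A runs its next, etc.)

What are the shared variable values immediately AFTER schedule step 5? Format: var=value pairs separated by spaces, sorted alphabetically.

Step 1: thread C executes C1 (y = x - 1). Shared: x=2 y=1 z=4. PCs: A@0 B@0 C@1
Step 2: thread A executes A1 (y = y - 1). Shared: x=2 y=0 z=4. PCs: A@1 B@0 C@1
Step 3: thread B executes B1 (x = y - 2). Shared: x=-2 y=0 z=4. PCs: A@1 B@1 C@1
Step 4: thread C executes C2 (z = x). Shared: x=-2 y=0 z=-2. PCs: A@1 B@1 C@2
Step 5: thread B executes B2 (x = x + 3). Shared: x=1 y=0 z=-2. PCs: A@1 B@2 C@2

Answer: x=1 y=0 z=-2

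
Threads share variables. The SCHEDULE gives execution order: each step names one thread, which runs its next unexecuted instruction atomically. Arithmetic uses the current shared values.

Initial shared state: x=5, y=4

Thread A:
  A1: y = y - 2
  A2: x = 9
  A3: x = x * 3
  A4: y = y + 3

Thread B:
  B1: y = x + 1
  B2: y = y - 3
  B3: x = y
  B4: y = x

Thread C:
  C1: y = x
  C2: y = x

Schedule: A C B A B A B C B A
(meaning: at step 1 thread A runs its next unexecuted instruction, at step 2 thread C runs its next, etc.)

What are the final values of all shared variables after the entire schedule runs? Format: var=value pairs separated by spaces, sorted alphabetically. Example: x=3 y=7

Answer: x=3 y=6

Derivation:
Step 1: thread A executes A1 (y = y - 2). Shared: x=5 y=2. PCs: A@1 B@0 C@0
Step 2: thread C executes C1 (y = x). Shared: x=5 y=5. PCs: A@1 B@0 C@1
Step 3: thread B executes B1 (y = x + 1). Shared: x=5 y=6. PCs: A@1 B@1 C@1
Step 4: thread A executes A2 (x = 9). Shared: x=9 y=6. PCs: A@2 B@1 C@1
Step 5: thread B executes B2 (y = y - 3). Shared: x=9 y=3. PCs: A@2 B@2 C@1
Step 6: thread A executes A3 (x = x * 3). Shared: x=27 y=3. PCs: A@3 B@2 C@1
Step 7: thread B executes B3 (x = y). Shared: x=3 y=3. PCs: A@3 B@3 C@1
Step 8: thread C executes C2 (y = x). Shared: x=3 y=3. PCs: A@3 B@3 C@2
Step 9: thread B executes B4 (y = x). Shared: x=3 y=3. PCs: A@3 B@4 C@2
Step 10: thread A executes A4 (y = y + 3). Shared: x=3 y=6. PCs: A@4 B@4 C@2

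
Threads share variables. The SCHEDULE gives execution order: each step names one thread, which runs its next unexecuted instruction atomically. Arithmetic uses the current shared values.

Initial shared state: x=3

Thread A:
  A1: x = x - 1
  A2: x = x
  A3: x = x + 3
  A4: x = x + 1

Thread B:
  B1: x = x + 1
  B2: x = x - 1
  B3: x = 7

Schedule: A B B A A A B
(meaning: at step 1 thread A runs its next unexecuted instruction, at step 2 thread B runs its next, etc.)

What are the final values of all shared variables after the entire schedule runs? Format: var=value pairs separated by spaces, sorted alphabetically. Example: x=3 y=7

Step 1: thread A executes A1 (x = x - 1). Shared: x=2. PCs: A@1 B@0
Step 2: thread B executes B1 (x = x + 1). Shared: x=3. PCs: A@1 B@1
Step 3: thread B executes B2 (x = x - 1). Shared: x=2. PCs: A@1 B@2
Step 4: thread A executes A2 (x = x). Shared: x=2. PCs: A@2 B@2
Step 5: thread A executes A3 (x = x + 3). Shared: x=5. PCs: A@3 B@2
Step 6: thread A executes A4 (x = x + 1). Shared: x=6. PCs: A@4 B@2
Step 7: thread B executes B3 (x = 7). Shared: x=7. PCs: A@4 B@3

Answer: x=7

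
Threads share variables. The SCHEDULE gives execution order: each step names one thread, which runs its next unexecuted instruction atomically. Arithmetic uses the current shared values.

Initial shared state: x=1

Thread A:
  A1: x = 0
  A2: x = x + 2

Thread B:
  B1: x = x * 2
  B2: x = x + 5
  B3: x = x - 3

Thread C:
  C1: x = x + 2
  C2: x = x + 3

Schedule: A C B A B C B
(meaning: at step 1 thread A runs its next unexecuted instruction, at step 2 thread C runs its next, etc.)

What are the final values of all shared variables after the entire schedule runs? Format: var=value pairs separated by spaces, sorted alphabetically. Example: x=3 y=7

Step 1: thread A executes A1 (x = 0). Shared: x=0. PCs: A@1 B@0 C@0
Step 2: thread C executes C1 (x = x + 2). Shared: x=2. PCs: A@1 B@0 C@1
Step 3: thread B executes B1 (x = x * 2). Shared: x=4. PCs: A@1 B@1 C@1
Step 4: thread A executes A2 (x = x + 2). Shared: x=6. PCs: A@2 B@1 C@1
Step 5: thread B executes B2 (x = x + 5). Shared: x=11. PCs: A@2 B@2 C@1
Step 6: thread C executes C2 (x = x + 3). Shared: x=14. PCs: A@2 B@2 C@2
Step 7: thread B executes B3 (x = x - 3). Shared: x=11. PCs: A@2 B@3 C@2

Answer: x=11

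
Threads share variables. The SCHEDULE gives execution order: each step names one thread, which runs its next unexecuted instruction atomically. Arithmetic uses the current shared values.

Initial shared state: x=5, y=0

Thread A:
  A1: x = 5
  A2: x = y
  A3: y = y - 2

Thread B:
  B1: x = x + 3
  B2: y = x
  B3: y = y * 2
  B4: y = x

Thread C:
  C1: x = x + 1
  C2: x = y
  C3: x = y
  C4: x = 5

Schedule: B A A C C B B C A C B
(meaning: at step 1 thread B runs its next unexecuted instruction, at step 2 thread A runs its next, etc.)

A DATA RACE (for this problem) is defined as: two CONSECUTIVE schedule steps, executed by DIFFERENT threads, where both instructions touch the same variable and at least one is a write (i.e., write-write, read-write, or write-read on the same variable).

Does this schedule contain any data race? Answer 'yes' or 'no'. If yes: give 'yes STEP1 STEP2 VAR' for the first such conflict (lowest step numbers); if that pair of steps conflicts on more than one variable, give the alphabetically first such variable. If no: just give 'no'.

Steps 1,2: B(x = x + 3) vs A(x = 5). RACE on x (W-W).
Steps 2,3: same thread (A). No race.
Steps 3,4: A(x = y) vs C(x = x + 1). RACE on x (W-W).
Steps 4,5: same thread (C). No race.
Steps 5,6: C(x = y) vs B(y = x). RACE on x (W-R), y (R-W). Multiple vars; alphabetically first is x.
Steps 6,7: same thread (B). No race.
Steps 7,8: B(y = y * 2) vs C(x = y). RACE on y (W-R).
Steps 8,9: C(x = y) vs A(y = y - 2). RACE on y (R-W).
Steps 9,10: A(r=y,w=y) vs C(r=-,w=x). No conflict.
Steps 10,11: C(x = 5) vs B(y = x). RACE on x (W-R).
First conflict at steps 1,2.

Answer: yes 1 2 x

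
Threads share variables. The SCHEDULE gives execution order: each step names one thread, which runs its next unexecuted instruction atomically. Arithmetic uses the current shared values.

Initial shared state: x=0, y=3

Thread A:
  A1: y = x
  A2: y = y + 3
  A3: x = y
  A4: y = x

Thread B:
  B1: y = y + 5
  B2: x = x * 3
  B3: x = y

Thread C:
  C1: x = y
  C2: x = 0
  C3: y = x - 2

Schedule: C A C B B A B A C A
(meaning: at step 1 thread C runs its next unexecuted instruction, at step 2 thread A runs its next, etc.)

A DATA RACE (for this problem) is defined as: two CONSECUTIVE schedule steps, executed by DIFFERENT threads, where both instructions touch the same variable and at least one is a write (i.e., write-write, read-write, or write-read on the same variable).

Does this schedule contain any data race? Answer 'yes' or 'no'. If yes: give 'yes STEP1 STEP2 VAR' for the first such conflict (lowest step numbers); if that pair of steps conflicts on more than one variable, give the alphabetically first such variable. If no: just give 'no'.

Steps 1,2: C(x = y) vs A(y = x). RACE on x (W-R), y (R-W). Multiple vars; alphabetically first is x.
Steps 2,3: A(y = x) vs C(x = 0). RACE on x (R-W).
Steps 3,4: C(r=-,w=x) vs B(r=y,w=y). No conflict.
Steps 4,5: same thread (B). No race.
Steps 5,6: B(r=x,w=x) vs A(r=y,w=y). No conflict.
Steps 6,7: A(y = y + 3) vs B(x = y). RACE on y (W-R).
Steps 7,8: B(x = y) vs A(x = y). RACE on x (W-W).
Steps 8,9: A(x = y) vs C(y = x - 2). RACE on x (W-R), y (R-W). Multiple vars; alphabetically first is x.
Steps 9,10: C(y = x - 2) vs A(y = x). RACE on y (W-W).
First conflict at steps 1,2.

Answer: yes 1 2 x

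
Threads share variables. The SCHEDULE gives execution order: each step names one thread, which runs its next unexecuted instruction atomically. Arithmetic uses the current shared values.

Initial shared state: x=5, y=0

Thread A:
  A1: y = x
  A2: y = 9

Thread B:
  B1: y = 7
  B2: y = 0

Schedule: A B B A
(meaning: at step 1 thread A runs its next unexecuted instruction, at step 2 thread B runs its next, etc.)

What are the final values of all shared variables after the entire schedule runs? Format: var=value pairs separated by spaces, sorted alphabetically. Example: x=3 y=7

Answer: x=5 y=9

Derivation:
Step 1: thread A executes A1 (y = x). Shared: x=5 y=5. PCs: A@1 B@0
Step 2: thread B executes B1 (y = 7). Shared: x=5 y=7. PCs: A@1 B@1
Step 3: thread B executes B2 (y = 0). Shared: x=5 y=0. PCs: A@1 B@2
Step 4: thread A executes A2 (y = 9). Shared: x=5 y=9. PCs: A@2 B@2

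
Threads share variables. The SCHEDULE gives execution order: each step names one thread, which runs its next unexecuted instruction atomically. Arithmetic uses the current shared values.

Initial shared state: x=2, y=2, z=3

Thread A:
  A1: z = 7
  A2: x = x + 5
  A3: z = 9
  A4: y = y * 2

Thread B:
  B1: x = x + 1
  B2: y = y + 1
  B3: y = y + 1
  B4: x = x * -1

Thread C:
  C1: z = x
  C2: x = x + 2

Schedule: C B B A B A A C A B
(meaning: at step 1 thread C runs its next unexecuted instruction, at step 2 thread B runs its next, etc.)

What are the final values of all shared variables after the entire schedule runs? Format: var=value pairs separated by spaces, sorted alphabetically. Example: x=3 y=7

Answer: x=-10 y=8 z=9

Derivation:
Step 1: thread C executes C1 (z = x). Shared: x=2 y=2 z=2. PCs: A@0 B@0 C@1
Step 2: thread B executes B1 (x = x + 1). Shared: x=3 y=2 z=2. PCs: A@0 B@1 C@1
Step 3: thread B executes B2 (y = y + 1). Shared: x=3 y=3 z=2. PCs: A@0 B@2 C@1
Step 4: thread A executes A1 (z = 7). Shared: x=3 y=3 z=7. PCs: A@1 B@2 C@1
Step 5: thread B executes B3 (y = y + 1). Shared: x=3 y=4 z=7. PCs: A@1 B@3 C@1
Step 6: thread A executes A2 (x = x + 5). Shared: x=8 y=4 z=7. PCs: A@2 B@3 C@1
Step 7: thread A executes A3 (z = 9). Shared: x=8 y=4 z=9. PCs: A@3 B@3 C@1
Step 8: thread C executes C2 (x = x + 2). Shared: x=10 y=4 z=9. PCs: A@3 B@3 C@2
Step 9: thread A executes A4 (y = y * 2). Shared: x=10 y=8 z=9. PCs: A@4 B@3 C@2
Step 10: thread B executes B4 (x = x * -1). Shared: x=-10 y=8 z=9. PCs: A@4 B@4 C@2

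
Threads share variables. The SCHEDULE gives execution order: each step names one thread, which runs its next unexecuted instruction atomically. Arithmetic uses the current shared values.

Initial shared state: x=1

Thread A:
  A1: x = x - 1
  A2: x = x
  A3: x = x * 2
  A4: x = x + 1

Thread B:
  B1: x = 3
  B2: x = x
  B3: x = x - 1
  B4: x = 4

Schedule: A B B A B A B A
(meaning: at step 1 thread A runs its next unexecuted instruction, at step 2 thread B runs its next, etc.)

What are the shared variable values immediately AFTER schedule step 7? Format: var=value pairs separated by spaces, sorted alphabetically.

Step 1: thread A executes A1 (x = x - 1). Shared: x=0. PCs: A@1 B@0
Step 2: thread B executes B1 (x = 3). Shared: x=3. PCs: A@1 B@1
Step 3: thread B executes B2 (x = x). Shared: x=3. PCs: A@1 B@2
Step 4: thread A executes A2 (x = x). Shared: x=3. PCs: A@2 B@2
Step 5: thread B executes B3 (x = x - 1). Shared: x=2. PCs: A@2 B@3
Step 6: thread A executes A3 (x = x * 2). Shared: x=4. PCs: A@3 B@3
Step 7: thread B executes B4 (x = 4). Shared: x=4. PCs: A@3 B@4

Answer: x=4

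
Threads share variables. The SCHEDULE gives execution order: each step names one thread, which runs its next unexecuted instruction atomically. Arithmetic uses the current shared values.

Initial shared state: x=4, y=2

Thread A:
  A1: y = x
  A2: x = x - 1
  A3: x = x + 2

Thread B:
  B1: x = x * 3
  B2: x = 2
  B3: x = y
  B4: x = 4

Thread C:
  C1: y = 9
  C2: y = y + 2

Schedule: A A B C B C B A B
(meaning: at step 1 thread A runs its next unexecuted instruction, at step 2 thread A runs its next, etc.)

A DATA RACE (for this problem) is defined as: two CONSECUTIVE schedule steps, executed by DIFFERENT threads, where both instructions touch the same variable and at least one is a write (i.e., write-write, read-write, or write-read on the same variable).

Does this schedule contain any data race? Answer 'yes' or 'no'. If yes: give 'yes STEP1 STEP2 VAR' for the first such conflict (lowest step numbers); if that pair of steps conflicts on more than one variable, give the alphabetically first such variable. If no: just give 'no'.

Answer: yes 2 3 x

Derivation:
Steps 1,2: same thread (A). No race.
Steps 2,3: A(x = x - 1) vs B(x = x * 3). RACE on x (W-W).
Steps 3,4: B(r=x,w=x) vs C(r=-,w=y). No conflict.
Steps 4,5: C(r=-,w=y) vs B(r=-,w=x). No conflict.
Steps 5,6: B(r=-,w=x) vs C(r=y,w=y). No conflict.
Steps 6,7: C(y = y + 2) vs B(x = y). RACE on y (W-R).
Steps 7,8: B(x = y) vs A(x = x + 2). RACE on x (W-W).
Steps 8,9: A(x = x + 2) vs B(x = 4). RACE on x (W-W).
First conflict at steps 2,3.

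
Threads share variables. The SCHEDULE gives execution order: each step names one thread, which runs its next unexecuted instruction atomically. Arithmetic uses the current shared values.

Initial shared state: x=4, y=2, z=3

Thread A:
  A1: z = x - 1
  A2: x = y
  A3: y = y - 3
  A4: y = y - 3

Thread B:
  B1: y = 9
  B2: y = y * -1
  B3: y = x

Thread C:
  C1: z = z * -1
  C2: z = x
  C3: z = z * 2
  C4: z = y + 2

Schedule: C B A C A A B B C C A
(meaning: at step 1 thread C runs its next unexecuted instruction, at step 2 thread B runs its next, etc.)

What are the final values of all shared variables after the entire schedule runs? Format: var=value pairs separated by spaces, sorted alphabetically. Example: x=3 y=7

Answer: x=9 y=6 z=11

Derivation:
Step 1: thread C executes C1 (z = z * -1). Shared: x=4 y=2 z=-3. PCs: A@0 B@0 C@1
Step 2: thread B executes B1 (y = 9). Shared: x=4 y=9 z=-3. PCs: A@0 B@1 C@1
Step 3: thread A executes A1 (z = x - 1). Shared: x=4 y=9 z=3. PCs: A@1 B@1 C@1
Step 4: thread C executes C2 (z = x). Shared: x=4 y=9 z=4. PCs: A@1 B@1 C@2
Step 5: thread A executes A2 (x = y). Shared: x=9 y=9 z=4. PCs: A@2 B@1 C@2
Step 6: thread A executes A3 (y = y - 3). Shared: x=9 y=6 z=4. PCs: A@3 B@1 C@2
Step 7: thread B executes B2 (y = y * -1). Shared: x=9 y=-6 z=4. PCs: A@3 B@2 C@2
Step 8: thread B executes B3 (y = x). Shared: x=9 y=9 z=4. PCs: A@3 B@3 C@2
Step 9: thread C executes C3 (z = z * 2). Shared: x=9 y=9 z=8. PCs: A@3 B@3 C@3
Step 10: thread C executes C4 (z = y + 2). Shared: x=9 y=9 z=11. PCs: A@3 B@3 C@4
Step 11: thread A executes A4 (y = y - 3). Shared: x=9 y=6 z=11. PCs: A@4 B@3 C@4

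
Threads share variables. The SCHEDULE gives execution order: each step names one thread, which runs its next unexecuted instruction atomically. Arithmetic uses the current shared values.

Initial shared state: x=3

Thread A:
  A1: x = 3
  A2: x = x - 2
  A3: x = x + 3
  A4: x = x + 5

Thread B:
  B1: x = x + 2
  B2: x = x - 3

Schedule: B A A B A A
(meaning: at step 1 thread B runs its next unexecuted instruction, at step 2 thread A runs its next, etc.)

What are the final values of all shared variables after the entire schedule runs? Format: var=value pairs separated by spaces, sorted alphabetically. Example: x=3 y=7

Step 1: thread B executes B1 (x = x + 2). Shared: x=5. PCs: A@0 B@1
Step 2: thread A executes A1 (x = 3). Shared: x=3. PCs: A@1 B@1
Step 3: thread A executes A2 (x = x - 2). Shared: x=1. PCs: A@2 B@1
Step 4: thread B executes B2 (x = x - 3). Shared: x=-2. PCs: A@2 B@2
Step 5: thread A executes A3 (x = x + 3). Shared: x=1. PCs: A@3 B@2
Step 6: thread A executes A4 (x = x + 5). Shared: x=6. PCs: A@4 B@2

Answer: x=6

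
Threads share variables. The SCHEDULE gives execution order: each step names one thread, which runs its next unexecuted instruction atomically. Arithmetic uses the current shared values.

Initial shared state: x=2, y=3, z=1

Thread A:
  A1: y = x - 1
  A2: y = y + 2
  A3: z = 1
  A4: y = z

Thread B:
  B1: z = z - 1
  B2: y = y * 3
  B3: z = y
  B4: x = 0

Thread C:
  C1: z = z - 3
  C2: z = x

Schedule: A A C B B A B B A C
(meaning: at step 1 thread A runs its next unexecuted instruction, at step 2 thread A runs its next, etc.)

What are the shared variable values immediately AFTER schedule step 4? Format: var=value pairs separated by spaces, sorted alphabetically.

Answer: x=2 y=3 z=-3

Derivation:
Step 1: thread A executes A1 (y = x - 1). Shared: x=2 y=1 z=1. PCs: A@1 B@0 C@0
Step 2: thread A executes A2 (y = y + 2). Shared: x=2 y=3 z=1. PCs: A@2 B@0 C@0
Step 3: thread C executes C1 (z = z - 3). Shared: x=2 y=3 z=-2. PCs: A@2 B@0 C@1
Step 4: thread B executes B1 (z = z - 1). Shared: x=2 y=3 z=-3. PCs: A@2 B@1 C@1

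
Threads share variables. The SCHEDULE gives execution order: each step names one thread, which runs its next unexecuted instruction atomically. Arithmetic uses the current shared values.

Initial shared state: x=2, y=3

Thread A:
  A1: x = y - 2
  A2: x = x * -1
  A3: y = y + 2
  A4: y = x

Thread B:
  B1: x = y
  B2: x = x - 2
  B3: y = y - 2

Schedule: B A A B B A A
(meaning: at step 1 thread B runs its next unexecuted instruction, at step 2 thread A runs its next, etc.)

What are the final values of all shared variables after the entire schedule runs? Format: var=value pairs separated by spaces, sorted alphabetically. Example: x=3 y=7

Step 1: thread B executes B1 (x = y). Shared: x=3 y=3. PCs: A@0 B@1
Step 2: thread A executes A1 (x = y - 2). Shared: x=1 y=3. PCs: A@1 B@1
Step 3: thread A executes A2 (x = x * -1). Shared: x=-1 y=3. PCs: A@2 B@1
Step 4: thread B executes B2 (x = x - 2). Shared: x=-3 y=3. PCs: A@2 B@2
Step 5: thread B executes B3 (y = y - 2). Shared: x=-3 y=1. PCs: A@2 B@3
Step 6: thread A executes A3 (y = y + 2). Shared: x=-3 y=3. PCs: A@3 B@3
Step 7: thread A executes A4 (y = x). Shared: x=-3 y=-3. PCs: A@4 B@3

Answer: x=-3 y=-3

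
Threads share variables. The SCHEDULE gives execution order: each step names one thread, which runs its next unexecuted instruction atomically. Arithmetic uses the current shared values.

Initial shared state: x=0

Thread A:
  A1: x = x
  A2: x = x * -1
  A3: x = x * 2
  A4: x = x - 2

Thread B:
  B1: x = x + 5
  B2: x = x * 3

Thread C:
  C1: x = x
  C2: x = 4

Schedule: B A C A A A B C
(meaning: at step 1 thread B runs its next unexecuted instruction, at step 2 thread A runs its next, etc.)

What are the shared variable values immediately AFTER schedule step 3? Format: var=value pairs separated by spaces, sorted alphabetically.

Step 1: thread B executes B1 (x = x + 5). Shared: x=5. PCs: A@0 B@1 C@0
Step 2: thread A executes A1 (x = x). Shared: x=5. PCs: A@1 B@1 C@0
Step 3: thread C executes C1 (x = x). Shared: x=5. PCs: A@1 B@1 C@1

Answer: x=5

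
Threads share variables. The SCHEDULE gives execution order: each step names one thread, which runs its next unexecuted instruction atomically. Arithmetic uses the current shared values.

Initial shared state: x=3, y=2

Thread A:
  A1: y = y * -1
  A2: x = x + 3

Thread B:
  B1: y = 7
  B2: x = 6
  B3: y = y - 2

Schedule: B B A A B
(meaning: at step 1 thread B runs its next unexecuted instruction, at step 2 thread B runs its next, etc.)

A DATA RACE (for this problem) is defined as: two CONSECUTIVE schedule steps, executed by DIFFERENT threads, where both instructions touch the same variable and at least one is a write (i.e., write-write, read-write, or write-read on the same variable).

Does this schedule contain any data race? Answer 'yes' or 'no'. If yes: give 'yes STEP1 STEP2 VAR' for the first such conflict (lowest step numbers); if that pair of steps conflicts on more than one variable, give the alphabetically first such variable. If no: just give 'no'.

Steps 1,2: same thread (B). No race.
Steps 2,3: B(r=-,w=x) vs A(r=y,w=y). No conflict.
Steps 3,4: same thread (A). No race.
Steps 4,5: A(r=x,w=x) vs B(r=y,w=y). No conflict.

Answer: no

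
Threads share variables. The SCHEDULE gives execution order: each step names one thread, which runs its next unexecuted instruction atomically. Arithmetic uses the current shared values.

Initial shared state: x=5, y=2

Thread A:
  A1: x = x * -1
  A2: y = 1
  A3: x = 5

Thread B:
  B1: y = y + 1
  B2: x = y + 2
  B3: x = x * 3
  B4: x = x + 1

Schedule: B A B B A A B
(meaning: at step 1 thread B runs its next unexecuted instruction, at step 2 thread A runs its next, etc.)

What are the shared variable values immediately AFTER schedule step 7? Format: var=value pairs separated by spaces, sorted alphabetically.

Answer: x=6 y=1

Derivation:
Step 1: thread B executes B1 (y = y + 1). Shared: x=5 y=3. PCs: A@0 B@1
Step 2: thread A executes A1 (x = x * -1). Shared: x=-5 y=3. PCs: A@1 B@1
Step 3: thread B executes B2 (x = y + 2). Shared: x=5 y=3. PCs: A@1 B@2
Step 4: thread B executes B3 (x = x * 3). Shared: x=15 y=3. PCs: A@1 B@3
Step 5: thread A executes A2 (y = 1). Shared: x=15 y=1. PCs: A@2 B@3
Step 6: thread A executes A3 (x = 5). Shared: x=5 y=1. PCs: A@3 B@3
Step 7: thread B executes B4 (x = x + 1). Shared: x=6 y=1. PCs: A@3 B@4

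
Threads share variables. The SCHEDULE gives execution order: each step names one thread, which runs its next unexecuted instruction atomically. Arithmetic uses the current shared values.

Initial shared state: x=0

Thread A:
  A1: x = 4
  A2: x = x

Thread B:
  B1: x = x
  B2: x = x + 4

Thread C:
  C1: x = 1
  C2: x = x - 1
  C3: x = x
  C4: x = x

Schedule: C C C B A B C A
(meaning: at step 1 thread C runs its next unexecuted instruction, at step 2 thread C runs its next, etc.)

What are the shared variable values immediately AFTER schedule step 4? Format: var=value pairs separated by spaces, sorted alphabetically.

Step 1: thread C executes C1 (x = 1). Shared: x=1. PCs: A@0 B@0 C@1
Step 2: thread C executes C2 (x = x - 1). Shared: x=0. PCs: A@0 B@0 C@2
Step 3: thread C executes C3 (x = x). Shared: x=0. PCs: A@0 B@0 C@3
Step 4: thread B executes B1 (x = x). Shared: x=0. PCs: A@0 B@1 C@3

Answer: x=0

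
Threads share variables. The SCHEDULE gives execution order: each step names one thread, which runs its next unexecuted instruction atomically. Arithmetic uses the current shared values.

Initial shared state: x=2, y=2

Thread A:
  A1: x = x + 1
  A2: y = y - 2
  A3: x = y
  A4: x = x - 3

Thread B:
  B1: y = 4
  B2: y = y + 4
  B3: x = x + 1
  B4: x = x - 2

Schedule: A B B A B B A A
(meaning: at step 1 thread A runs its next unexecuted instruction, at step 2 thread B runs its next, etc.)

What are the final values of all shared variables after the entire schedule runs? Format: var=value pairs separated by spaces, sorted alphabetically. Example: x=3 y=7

Answer: x=3 y=6

Derivation:
Step 1: thread A executes A1 (x = x + 1). Shared: x=3 y=2. PCs: A@1 B@0
Step 2: thread B executes B1 (y = 4). Shared: x=3 y=4. PCs: A@1 B@1
Step 3: thread B executes B2 (y = y + 4). Shared: x=3 y=8. PCs: A@1 B@2
Step 4: thread A executes A2 (y = y - 2). Shared: x=3 y=6. PCs: A@2 B@2
Step 5: thread B executes B3 (x = x + 1). Shared: x=4 y=6. PCs: A@2 B@3
Step 6: thread B executes B4 (x = x - 2). Shared: x=2 y=6. PCs: A@2 B@4
Step 7: thread A executes A3 (x = y). Shared: x=6 y=6. PCs: A@3 B@4
Step 8: thread A executes A4 (x = x - 3). Shared: x=3 y=6. PCs: A@4 B@4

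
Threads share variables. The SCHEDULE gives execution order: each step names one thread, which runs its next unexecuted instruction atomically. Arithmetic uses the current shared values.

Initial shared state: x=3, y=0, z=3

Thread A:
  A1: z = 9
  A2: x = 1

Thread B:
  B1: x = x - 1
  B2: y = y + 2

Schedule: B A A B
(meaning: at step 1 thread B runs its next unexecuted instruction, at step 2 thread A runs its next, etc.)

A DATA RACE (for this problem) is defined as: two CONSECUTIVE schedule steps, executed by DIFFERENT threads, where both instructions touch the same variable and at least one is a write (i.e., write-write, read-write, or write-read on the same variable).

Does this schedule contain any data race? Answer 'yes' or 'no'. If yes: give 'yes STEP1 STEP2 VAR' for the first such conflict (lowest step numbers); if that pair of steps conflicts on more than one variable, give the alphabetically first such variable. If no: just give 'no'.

Answer: no

Derivation:
Steps 1,2: B(r=x,w=x) vs A(r=-,w=z). No conflict.
Steps 2,3: same thread (A). No race.
Steps 3,4: A(r=-,w=x) vs B(r=y,w=y). No conflict.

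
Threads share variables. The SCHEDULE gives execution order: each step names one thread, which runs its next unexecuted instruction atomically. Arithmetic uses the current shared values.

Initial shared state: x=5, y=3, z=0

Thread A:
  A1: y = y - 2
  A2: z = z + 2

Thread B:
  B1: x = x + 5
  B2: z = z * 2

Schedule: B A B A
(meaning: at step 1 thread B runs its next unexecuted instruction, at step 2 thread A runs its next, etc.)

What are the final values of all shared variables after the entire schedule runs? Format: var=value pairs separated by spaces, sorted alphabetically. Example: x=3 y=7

Answer: x=10 y=1 z=2

Derivation:
Step 1: thread B executes B1 (x = x + 5). Shared: x=10 y=3 z=0. PCs: A@0 B@1
Step 2: thread A executes A1 (y = y - 2). Shared: x=10 y=1 z=0. PCs: A@1 B@1
Step 3: thread B executes B2 (z = z * 2). Shared: x=10 y=1 z=0. PCs: A@1 B@2
Step 4: thread A executes A2 (z = z + 2). Shared: x=10 y=1 z=2. PCs: A@2 B@2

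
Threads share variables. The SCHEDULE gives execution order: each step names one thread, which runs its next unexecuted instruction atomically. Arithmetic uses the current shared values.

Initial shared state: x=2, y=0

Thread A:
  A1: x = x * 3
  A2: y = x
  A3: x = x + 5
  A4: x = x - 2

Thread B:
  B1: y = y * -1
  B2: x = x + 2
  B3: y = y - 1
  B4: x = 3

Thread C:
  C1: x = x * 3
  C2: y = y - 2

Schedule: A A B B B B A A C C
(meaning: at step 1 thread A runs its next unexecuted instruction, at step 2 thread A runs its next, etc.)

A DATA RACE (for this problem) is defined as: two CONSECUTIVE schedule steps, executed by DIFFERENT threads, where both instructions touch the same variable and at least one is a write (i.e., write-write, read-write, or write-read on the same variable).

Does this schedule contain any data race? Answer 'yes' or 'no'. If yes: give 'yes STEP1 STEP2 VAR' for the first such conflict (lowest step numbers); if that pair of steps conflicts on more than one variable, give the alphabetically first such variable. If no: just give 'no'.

Steps 1,2: same thread (A). No race.
Steps 2,3: A(y = x) vs B(y = y * -1). RACE on y (W-W).
Steps 3,4: same thread (B). No race.
Steps 4,5: same thread (B). No race.
Steps 5,6: same thread (B). No race.
Steps 6,7: B(x = 3) vs A(x = x + 5). RACE on x (W-W).
Steps 7,8: same thread (A). No race.
Steps 8,9: A(x = x - 2) vs C(x = x * 3). RACE on x (W-W).
Steps 9,10: same thread (C). No race.
First conflict at steps 2,3.

Answer: yes 2 3 y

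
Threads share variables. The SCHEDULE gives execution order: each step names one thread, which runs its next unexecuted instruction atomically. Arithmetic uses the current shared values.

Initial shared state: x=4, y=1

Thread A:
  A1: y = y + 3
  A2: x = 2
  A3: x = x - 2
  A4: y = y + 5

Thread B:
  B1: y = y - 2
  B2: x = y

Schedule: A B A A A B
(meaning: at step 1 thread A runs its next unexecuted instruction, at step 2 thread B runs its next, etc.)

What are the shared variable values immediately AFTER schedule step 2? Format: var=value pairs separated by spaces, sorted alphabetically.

Answer: x=4 y=2

Derivation:
Step 1: thread A executes A1 (y = y + 3). Shared: x=4 y=4. PCs: A@1 B@0
Step 2: thread B executes B1 (y = y - 2). Shared: x=4 y=2. PCs: A@1 B@1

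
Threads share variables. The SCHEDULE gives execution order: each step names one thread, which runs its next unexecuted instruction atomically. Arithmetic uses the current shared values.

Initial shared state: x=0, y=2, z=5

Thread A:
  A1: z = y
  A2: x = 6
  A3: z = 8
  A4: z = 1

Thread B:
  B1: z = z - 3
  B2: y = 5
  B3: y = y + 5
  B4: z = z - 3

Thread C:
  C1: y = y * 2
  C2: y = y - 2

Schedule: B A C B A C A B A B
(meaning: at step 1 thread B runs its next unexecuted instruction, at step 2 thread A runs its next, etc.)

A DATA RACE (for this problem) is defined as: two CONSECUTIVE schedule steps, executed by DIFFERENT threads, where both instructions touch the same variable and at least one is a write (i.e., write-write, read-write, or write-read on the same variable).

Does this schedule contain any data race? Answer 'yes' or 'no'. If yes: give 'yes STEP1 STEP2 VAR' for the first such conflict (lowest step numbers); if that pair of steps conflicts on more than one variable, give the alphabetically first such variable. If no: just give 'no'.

Answer: yes 1 2 z

Derivation:
Steps 1,2: B(z = z - 3) vs A(z = y). RACE on z (W-W).
Steps 2,3: A(z = y) vs C(y = y * 2). RACE on y (R-W).
Steps 3,4: C(y = y * 2) vs B(y = 5). RACE on y (W-W).
Steps 4,5: B(r=-,w=y) vs A(r=-,w=x). No conflict.
Steps 5,6: A(r=-,w=x) vs C(r=y,w=y). No conflict.
Steps 6,7: C(r=y,w=y) vs A(r=-,w=z). No conflict.
Steps 7,8: A(r=-,w=z) vs B(r=y,w=y). No conflict.
Steps 8,9: B(r=y,w=y) vs A(r=-,w=z). No conflict.
Steps 9,10: A(z = 1) vs B(z = z - 3). RACE on z (W-W).
First conflict at steps 1,2.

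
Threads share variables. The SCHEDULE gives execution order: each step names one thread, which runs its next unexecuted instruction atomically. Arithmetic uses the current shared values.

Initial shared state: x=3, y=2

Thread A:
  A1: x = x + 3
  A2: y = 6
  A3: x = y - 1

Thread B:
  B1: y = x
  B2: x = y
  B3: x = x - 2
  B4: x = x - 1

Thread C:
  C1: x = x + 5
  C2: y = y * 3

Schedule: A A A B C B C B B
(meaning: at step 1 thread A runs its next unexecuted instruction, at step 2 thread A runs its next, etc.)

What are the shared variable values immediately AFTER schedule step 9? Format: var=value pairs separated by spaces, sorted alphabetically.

Step 1: thread A executes A1 (x = x + 3). Shared: x=6 y=2. PCs: A@1 B@0 C@0
Step 2: thread A executes A2 (y = 6). Shared: x=6 y=6. PCs: A@2 B@0 C@0
Step 3: thread A executes A3 (x = y - 1). Shared: x=5 y=6. PCs: A@3 B@0 C@0
Step 4: thread B executes B1 (y = x). Shared: x=5 y=5. PCs: A@3 B@1 C@0
Step 5: thread C executes C1 (x = x + 5). Shared: x=10 y=5. PCs: A@3 B@1 C@1
Step 6: thread B executes B2 (x = y). Shared: x=5 y=5. PCs: A@3 B@2 C@1
Step 7: thread C executes C2 (y = y * 3). Shared: x=5 y=15. PCs: A@3 B@2 C@2
Step 8: thread B executes B3 (x = x - 2). Shared: x=3 y=15. PCs: A@3 B@3 C@2
Step 9: thread B executes B4 (x = x - 1). Shared: x=2 y=15. PCs: A@3 B@4 C@2

Answer: x=2 y=15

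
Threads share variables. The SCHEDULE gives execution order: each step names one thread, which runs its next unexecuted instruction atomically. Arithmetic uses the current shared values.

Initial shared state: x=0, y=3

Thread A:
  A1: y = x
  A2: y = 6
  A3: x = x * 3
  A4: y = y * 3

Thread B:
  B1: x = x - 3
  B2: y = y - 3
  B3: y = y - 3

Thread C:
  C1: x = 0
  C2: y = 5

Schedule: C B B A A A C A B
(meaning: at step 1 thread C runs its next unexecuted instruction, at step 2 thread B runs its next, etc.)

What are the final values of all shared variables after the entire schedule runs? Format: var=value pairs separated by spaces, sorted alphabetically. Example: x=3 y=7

Step 1: thread C executes C1 (x = 0). Shared: x=0 y=3. PCs: A@0 B@0 C@1
Step 2: thread B executes B1 (x = x - 3). Shared: x=-3 y=3. PCs: A@0 B@1 C@1
Step 3: thread B executes B2 (y = y - 3). Shared: x=-3 y=0. PCs: A@0 B@2 C@1
Step 4: thread A executes A1 (y = x). Shared: x=-3 y=-3. PCs: A@1 B@2 C@1
Step 5: thread A executes A2 (y = 6). Shared: x=-3 y=6. PCs: A@2 B@2 C@1
Step 6: thread A executes A3 (x = x * 3). Shared: x=-9 y=6. PCs: A@3 B@2 C@1
Step 7: thread C executes C2 (y = 5). Shared: x=-9 y=5. PCs: A@3 B@2 C@2
Step 8: thread A executes A4 (y = y * 3). Shared: x=-9 y=15. PCs: A@4 B@2 C@2
Step 9: thread B executes B3 (y = y - 3). Shared: x=-9 y=12. PCs: A@4 B@3 C@2

Answer: x=-9 y=12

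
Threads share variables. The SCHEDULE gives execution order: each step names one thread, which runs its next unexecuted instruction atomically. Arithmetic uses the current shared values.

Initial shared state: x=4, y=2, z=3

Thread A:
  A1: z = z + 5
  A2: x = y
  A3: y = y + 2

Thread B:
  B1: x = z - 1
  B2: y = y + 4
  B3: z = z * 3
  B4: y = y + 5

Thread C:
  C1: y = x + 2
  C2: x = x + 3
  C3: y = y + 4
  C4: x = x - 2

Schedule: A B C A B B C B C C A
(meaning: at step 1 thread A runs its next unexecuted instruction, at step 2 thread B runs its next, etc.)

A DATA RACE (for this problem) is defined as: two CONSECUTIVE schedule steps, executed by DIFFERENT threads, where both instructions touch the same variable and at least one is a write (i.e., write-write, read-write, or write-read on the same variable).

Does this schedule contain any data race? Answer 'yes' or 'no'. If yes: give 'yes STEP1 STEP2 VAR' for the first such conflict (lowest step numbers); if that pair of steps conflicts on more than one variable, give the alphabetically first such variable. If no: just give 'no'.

Steps 1,2: A(z = z + 5) vs B(x = z - 1). RACE on z (W-R).
Steps 2,3: B(x = z - 1) vs C(y = x + 2). RACE on x (W-R).
Steps 3,4: C(y = x + 2) vs A(x = y). RACE on x (R-W), y (W-R). Multiple vars; alphabetically first is x.
Steps 4,5: A(x = y) vs B(y = y + 4). RACE on y (R-W).
Steps 5,6: same thread (B). No race.
Steps 6,7: B(r=z,w=z) vs C(r=x,w=x). No conflict.
Steps 7,8: C(r=x,w=x) vs B(r=y,w=y). No conflict.
Steps 8,9: B(y = y + 5) vs C(y = y + 4). RACE on y (W-W).
Steps 9,10: same thread (C). No race.
Steps 10,11: C(r=x,w=x) vs A(r=y,w=y). No conflict.
First conflict at steps 1,2.

Answer: yes 1 2 z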